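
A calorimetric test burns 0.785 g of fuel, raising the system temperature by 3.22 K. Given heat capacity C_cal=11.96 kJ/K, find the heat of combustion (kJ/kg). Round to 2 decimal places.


Hc = C_cal * delta_T / m_fuel
Q_released = 11.96 * 3.22 = 38.5112 kJ
m_fuel = 0.785 g = 0.785/1000 kg = 0.000785 kg
Hc = 38.5112 / 0.000785 = 49058.85 kJ/kg


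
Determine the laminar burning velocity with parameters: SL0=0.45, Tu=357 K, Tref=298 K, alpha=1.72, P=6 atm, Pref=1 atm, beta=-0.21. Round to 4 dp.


SL = SL0 * (Tu/Tref)^alpha * (P/Pref)^beta
T ratio = 357/298 = 1.19798658
(T ratio)^alpha = 1.19798658^1.72 = 1.364386
(P/Pref)^beta = 6^(-0.21) = 0.686417
SL = 0.45 * 1.364386 * 0.686417 = 0.4214 m/s


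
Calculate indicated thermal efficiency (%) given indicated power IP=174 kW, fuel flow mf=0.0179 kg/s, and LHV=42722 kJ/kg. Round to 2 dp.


eta_ith = (IP / (mf * LHV)) * 100
Denominator = 0.0179 * 42722 = 764.7238 kW
eta_ith = (174 / 764.7238) * 100 = 22.75%


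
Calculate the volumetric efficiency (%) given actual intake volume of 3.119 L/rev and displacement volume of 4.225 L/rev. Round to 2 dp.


eta_v = (V_actual / V_disp) * 100
Ratio = 3.119 / 4.225 = 0.7382
eta_v = 0.7382 * 100 = 73.82%


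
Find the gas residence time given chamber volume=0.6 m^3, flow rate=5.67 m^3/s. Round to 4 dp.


tau = V / Q_flow
tau = 0.6 / 5.67 = 0.1058 s


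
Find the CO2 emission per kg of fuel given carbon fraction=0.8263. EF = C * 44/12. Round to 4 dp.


EF = C_frac * (M_CO2 / M_C)
EF = 0.8263 * (44/12)
EF = 0.8263 * 3.666667 = 3.0298 kg_CO2/kg_fuel


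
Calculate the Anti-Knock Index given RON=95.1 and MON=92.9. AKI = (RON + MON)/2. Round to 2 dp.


AKI = (RON + MON) / 2
AKI = (95.1 + 92.9) / 2
AKI = 188.0 / 2 = 94.00


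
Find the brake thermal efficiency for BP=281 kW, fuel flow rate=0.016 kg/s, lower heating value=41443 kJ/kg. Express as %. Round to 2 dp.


eta_BTE = (BP / (mf * LHV)) * 100
Denominator = 0.016 * 41443 = 663.0880 kW
eta_BTE = (281 / 663.0880) * 100 = 42.38%


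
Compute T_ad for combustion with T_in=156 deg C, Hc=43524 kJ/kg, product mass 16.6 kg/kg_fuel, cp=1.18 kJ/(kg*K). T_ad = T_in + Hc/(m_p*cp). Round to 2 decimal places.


T_ad = T_in + Hc / (m_p * cp)
Denominator = 16.6 * 1.18 = 19.5880
Temperature rise = 43524 / 19.5880 = 2221.97 K
T_ad = 156 + 2221.97 = 2377.97 deg C


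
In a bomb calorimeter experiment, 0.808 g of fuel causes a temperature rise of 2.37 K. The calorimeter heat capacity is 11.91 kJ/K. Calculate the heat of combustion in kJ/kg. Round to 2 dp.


Hc = C_cal * delta_T / m_fuel
Q_released = 11.91 * 2.37 = 28.2267 kJ
m_fuel = 0.808 g = 0.808/1000 kg = 0.000808 kg
Hc = 28.2267 / 0.000808 = 34934.03 kJ/kg


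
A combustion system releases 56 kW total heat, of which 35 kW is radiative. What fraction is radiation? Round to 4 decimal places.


f_rad = Q_rad / Q_total
f_rad = 35 / 56 = 0.6250


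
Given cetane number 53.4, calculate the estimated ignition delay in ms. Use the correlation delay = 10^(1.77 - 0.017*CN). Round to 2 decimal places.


delay = 10^(1.77 - 0.017*CN)
Exponent = 1.77 - 0.017*53.4 = 0.8622
delay = 10^0.8622 = 7.28 ms


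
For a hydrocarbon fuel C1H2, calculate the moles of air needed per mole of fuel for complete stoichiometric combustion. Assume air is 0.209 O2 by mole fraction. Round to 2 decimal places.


Balanced combustion: C1H2 + 1.5 O2 -> 1 CO2 + 1 H2O
O2 needed = C + H/4 = 1 + 2/4 = 1.50 moles
Air moles = O2 / 0.209 = 1.50 / 0.209 = 7.18 moles air


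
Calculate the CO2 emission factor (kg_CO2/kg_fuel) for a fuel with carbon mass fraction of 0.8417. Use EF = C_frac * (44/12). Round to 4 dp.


EF = C_frac * (M_CO2 / M_C)
EF = 0.8417 * (44/12)
EF = 0.8417 * 3.666667 = 3.0862 kg_CO2/kg_fuel


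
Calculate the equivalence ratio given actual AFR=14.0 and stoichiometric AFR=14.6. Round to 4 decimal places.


phi = AFR_stoich / AFR_actual
phi = 14.6 / 14.0 = 1.0429


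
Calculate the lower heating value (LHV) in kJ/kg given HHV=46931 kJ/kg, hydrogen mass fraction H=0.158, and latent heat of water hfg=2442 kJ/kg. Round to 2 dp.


LHV = HHV - hfg * 9 * H
Water correction = 2442 * 9 * 0.158 = 3472.524 kJ/kg
LHV = 46931 - 3472.524 = 43458.48 kJ/kg


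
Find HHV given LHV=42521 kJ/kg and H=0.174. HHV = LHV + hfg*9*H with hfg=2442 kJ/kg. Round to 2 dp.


HHV = LHV + hfg * 9 * H
Water addition = 2442 * 9 * 0.174 = 3824.172 kJ/kg
HHV = 42521 + 3824.172 = 46345.17 kJ/kg


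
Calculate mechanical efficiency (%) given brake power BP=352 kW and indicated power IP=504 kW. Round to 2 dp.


eta_mech = (BP / IP) * 100
Ratio = 352 / 504 = 0.6984
eta_mech = 0.6984 * 100 = 69.84%


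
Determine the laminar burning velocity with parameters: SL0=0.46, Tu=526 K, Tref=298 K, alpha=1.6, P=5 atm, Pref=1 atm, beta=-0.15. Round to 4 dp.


SL = SL0 * (Tu/Tref)^alpha * (P/Pref)^beta
T ratio = 526/298 = 1.76510067
(T ratio)^alpha = 1.76510067^1.6 = 2.482168
(P/Pref)^beta = 5^(-0.15) = 0.785515
SL = 0.46 * 2.482168 * 0.785515 = 0.8969 m/s


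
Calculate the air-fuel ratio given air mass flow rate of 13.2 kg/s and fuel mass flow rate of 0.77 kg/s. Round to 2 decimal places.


AFR = m_air / m_fuel
AFR = 13.2 / 0.77 = 17.14


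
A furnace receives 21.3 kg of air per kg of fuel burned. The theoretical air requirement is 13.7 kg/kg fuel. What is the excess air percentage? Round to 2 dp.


Excess air = actual - stoichiometric = 21.3 - 13.7 = 7.60 kg/kg fuel
Excess air % = (excess / stoich) * 100 = (7.60 / 13.7) * 100 = 55.47%


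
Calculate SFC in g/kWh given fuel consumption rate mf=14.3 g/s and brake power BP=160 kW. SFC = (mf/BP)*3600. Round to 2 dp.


SFC = (mf / BP) * 3600
Rate = 14.3 / 160 = 0.089375 g/(s*kW)
SFC = 0.089375 * 3600 = 321.75 g/kWh


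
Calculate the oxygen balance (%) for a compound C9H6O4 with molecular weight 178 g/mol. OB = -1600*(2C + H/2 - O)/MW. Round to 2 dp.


OB = -1600 * (2C + H/2 - O) / MW
Inner = 2*9 + 6/2 - 4 = 17.00
OB = -1600 * 17.00 / 178 = -152.81%


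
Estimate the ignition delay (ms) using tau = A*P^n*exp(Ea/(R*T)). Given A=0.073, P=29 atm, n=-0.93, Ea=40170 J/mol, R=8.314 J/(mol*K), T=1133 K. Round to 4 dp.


tau = A * P^n * exp(Ea/(R*T))
P^n = 29^(-0.93) = 0.04364855
Ea/(R*T) = 40170/(8.314*1133) = 4.264439
exp(Ea/(R*T)) = 71.125004
tau = 0.073 * 0.04364855 * 71.125004 = 0.2266 ms


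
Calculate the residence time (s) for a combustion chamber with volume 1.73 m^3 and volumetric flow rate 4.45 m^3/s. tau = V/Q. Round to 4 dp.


tau = V / Q_flow
tau = 1.73 / 4.45 = 0.3888 s


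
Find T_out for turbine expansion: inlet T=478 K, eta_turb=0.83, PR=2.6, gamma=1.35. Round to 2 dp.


T_out = T_in * (1 - eta * (1 - PR^(-(gamma-1)/gamma)))
Exponent = -(1.35-1)/1.35 = -0.25925926
PR^exp = 2.6^(-0.25925926) = 0.78057442
Factor = 1 - 0.83*(1 - 0.78057442) = 0.81787677
T_out = 478 * 0.81787677 = 390.95 K


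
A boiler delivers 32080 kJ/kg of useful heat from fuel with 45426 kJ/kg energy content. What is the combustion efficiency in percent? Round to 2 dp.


Efficiency = (Q_useful / Q_fuel) * 100
Efficiency = (32080 / 45426) * 100
Efficiency = 0.7062 * 100 = 70.62%


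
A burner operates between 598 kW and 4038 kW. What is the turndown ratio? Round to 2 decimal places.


TDR = Q_max / Q_min
TDR = 4038 / 598 = 6.75


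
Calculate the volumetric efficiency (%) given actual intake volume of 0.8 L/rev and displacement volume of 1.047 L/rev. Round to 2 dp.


eta_v = (V_actual / V_disp) * 100
Ratio = 0.8 / 1.047 = 0.7641
eta_v = 0.7641 * 100 = 76.41%


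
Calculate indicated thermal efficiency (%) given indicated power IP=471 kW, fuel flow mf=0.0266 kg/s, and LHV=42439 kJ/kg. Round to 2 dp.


eta_ith = (IP / (mf * LHV)) * 100
Denominator = 0.0266 * 42439 = 1128.8774 kW
eta_ith = (471 / 1128.8774) * 100 = 41.72%


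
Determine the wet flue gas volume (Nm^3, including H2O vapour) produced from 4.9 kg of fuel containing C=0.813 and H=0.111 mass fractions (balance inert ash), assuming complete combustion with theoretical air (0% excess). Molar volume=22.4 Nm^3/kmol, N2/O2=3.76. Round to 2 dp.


Per kg fuel: CO2 = (C/12 kmol)*22.4 = (0.813/12)*22.4 = 1.51760 Nm^3
Per kg fuel: H2O = (H/2 kmol)*22.4 = (0.111/2)*22.4 = 1.24320 Nm^3
O2 needed per kg fuel = C/12 + H/4 = 0.813/12 + 0.111/4 = 0.09550000 kmol
Per kg fuel: N2 = O2*3.76*22.4 = 0.09550000*3.76*22.4 = 8.04339 Nm^3
Total per kg = 1.51760 + 1.24320 + 8.04339 = 10.80419 Nm^3
Total = 10.80419 * 4.9 = 52.94 Nm^3


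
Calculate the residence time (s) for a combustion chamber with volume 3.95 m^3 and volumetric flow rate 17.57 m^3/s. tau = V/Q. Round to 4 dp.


tau = V / Q_flow
tau = 3.95 / 17.57 = 0.2248 s


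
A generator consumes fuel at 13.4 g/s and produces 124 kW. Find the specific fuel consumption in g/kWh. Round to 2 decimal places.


SFC = (mf / BP) * 3600
Rate = 13.4 / 124 = 0.108065 g/(s*kW)
SFC = 0.108065 * 3600 = 389.03 g/kWh


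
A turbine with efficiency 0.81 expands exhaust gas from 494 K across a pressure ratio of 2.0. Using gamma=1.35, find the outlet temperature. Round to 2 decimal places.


T_out = T_in * (1 - eta * (1 - PR^(-(gamma-1)/gamma)))
Exponent = -(1.35-1)/1.35 = -0.25925926
PR^exp = 2.0^(-0.25925926) = 0.83551680
Factor = 1 - 0.81*(1 - 0.83551680) = 0.86676861
T_out = 494 * 0.86676861 = 428.18 K


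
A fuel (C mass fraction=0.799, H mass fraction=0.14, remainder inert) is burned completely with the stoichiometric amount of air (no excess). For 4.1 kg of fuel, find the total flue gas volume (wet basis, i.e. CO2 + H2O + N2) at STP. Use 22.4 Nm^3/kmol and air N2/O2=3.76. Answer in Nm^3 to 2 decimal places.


Per kg fuel: CO2 = (C/12 kmol)*22.4 = (0.799/12)*22.4 = 1.49147 Nm^3
Per kg fuel: H2O = (H/2 kmol)*22.4 = (0.14/2)*22.4 = 1.56800 Nm^3
O2 needed per kg fuel = C/12 + H/4 = 0.799/12 + 0.14/4 = 0.10158333 kmol
Per kg fuel: N2 = O2*3.76*22.4 = 0.10158333*3.76*22.4 = 8.55575 Nm^3
Total per kg = 1.49147 + 1.56800 + 8.55575 = 11.61522 Nm^3
Total = 11.61522 * 4.1 = 47.62 Nm^3


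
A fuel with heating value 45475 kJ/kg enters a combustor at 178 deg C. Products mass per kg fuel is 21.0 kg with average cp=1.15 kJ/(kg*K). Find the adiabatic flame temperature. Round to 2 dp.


T_ad = T_in + Hc / (m_p * cp)
Denominator = 21.0 * 1.15 = 24.1500
Temperature rise = 45475 / 24.1500 = 1883.02 K
T_ad = 178 + 1883.02 = 2061.02 deg C


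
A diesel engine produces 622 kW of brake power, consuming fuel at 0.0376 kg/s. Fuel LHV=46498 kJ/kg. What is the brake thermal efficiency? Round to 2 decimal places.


eta_BTE = (BP / (mf * LHV)) * 100
Denominator = 0.0376 * 46498 = 1748.3248 kW
eta_BTE = (622 / 1748.3248) * 100 = 35.58%


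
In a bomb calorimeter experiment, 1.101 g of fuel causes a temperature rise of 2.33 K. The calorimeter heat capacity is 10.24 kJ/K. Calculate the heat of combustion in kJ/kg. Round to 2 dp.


Hc = C_cal * delta_T / m_fuel
Q_released = 10.24 * 2.33 = 23.8592 kJ
m_fuel = 1.101 g = 1.101/1000 kg = 0.001101 kg
Hc = 23.8592 / 0.001101 = 21670.48 kJ/kg


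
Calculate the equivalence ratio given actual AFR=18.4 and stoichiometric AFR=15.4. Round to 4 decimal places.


phi = AFR_stoich / AFR_actual
phi = 15.4 / 18.4 = 0.8370


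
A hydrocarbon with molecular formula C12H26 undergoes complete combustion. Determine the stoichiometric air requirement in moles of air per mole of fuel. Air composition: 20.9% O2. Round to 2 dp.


Balanced combustion: C12H26 + 18.5 O2 -> 12 CO2 + 13 H2O
O2 needed = C + H/4 = 12 + 26/4 = 18.50 moles
Air moles = O2 / 0.209 = 18.50 / 0.209 = 88.52 moles air


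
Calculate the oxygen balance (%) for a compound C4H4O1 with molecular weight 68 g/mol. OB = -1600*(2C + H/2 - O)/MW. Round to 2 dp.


OB = -1600 * (2C + H/2 - O) / MW
Inner = 2*4 + 4/2 - 1 = 9.00
OB = -1600 * 9.00 / 68 = -211.76%


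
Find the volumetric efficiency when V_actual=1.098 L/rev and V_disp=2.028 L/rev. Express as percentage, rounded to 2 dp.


eta_v = (V_actual / V_disp) * 100
Ratio = 1.098 / 2.028 = 0.5414
eta_v = 0.5414 * 100 = 54.14%


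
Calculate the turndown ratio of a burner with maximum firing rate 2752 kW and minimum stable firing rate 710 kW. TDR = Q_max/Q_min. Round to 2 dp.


TDR = Q_max / Q_min
TDR = 2752 / 710 = 3.88


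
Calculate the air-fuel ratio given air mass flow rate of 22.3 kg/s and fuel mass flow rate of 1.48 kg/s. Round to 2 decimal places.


AFR = m_air / m_fuel
AFR = 22.3 / 1.48 = 15.07


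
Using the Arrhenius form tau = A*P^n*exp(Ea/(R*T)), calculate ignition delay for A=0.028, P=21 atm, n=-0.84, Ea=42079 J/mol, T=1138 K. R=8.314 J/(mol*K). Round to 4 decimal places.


tau = A * P^n * exp(Ea/(R*T))
P^n = 21^(-0.84) = 0.07750608
Ea/(R*T) = 42079/(8.314*1138) = 4.447471
exp(Ea/(R*T)) = 85.410670
tau = 0.028 * 0.07750608 * 85.410670 = 0.1854 ms


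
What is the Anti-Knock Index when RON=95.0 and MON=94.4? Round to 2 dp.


AKI = (RON + MON) / 2
AKI = (95.0 + 94.4) / 2
AKI = 189.4 / 2 = 94.70


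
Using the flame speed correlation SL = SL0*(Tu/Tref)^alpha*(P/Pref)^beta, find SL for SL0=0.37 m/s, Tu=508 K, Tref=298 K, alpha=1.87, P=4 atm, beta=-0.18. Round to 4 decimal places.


SL = SL0 * (Tu/Tref)^alpha * (P/Pref)^beta
T ratio = 508/298 = 1.70469799
(T ratio)^alpha = 1.70469799^1.87 = 2.711320
(P/Pref)^beta = 4^(-0.18) = 0.779165
SL = 0.37 * 2.711320 * 0.779165 = 0.7816 m/s


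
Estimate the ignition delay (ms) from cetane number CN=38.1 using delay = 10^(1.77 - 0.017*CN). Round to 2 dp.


delay = 10^(1.77 - 0.017*CN)
Exponent = 1.77 - 0.017*38.1 = 1.1223
delay = 10^1.1223 = 13.25 ms


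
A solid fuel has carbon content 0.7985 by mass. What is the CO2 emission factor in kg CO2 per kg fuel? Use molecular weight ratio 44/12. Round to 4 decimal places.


EF = C_frac * (M_CO2 / M_C)
EF = 0.7985 * (44/12)
EF = 0.7985 * 3.666667 = 2.9278 kg_CO2/kg_fuel


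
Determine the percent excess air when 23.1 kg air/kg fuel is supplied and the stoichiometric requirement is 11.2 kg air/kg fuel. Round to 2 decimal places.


Excess air = actual - stoichiometric = 23.1 - 11.2 = 11.90 kg/kg fuel
Excess air % = (excess / stoich) * 100 = (11.90 / 11.2) * 100 = 106.25%


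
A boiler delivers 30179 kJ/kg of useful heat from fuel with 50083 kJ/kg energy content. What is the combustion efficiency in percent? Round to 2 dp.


Efficiency = (Q_useful / Q_fuel) * 100
Efficiency = (30179 / 50083) * 100
Efficiency = 0.6026 * 100 = 60.26%


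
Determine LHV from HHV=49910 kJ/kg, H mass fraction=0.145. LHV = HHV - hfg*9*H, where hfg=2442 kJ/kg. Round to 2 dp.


LHV = HHV - hfg * 9 * H
Water correction = 2442 * 9 * 0.145 = 3186.810 kJ/kg
LHV = 49910 - 3186.810 = 46723.19 kJ/kg


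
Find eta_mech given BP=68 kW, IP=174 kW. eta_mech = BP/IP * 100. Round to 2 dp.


eta_mech = (BP / IP) * 100
Ratio = 68 / 174 = 0.3908
eta_mech = 0.3908 * 100 = 39.08%


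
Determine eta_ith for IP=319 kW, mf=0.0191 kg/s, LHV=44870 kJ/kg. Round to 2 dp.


eta_ith = (IP / (mf * LHV)) * 100
Denominator = 0.0191 * 44870 = 857.0170 kW
eta_ith = (319 / 857.0170) * 100 = 37.22%


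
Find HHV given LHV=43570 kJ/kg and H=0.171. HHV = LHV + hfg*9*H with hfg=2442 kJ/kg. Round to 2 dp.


HHV = LHV + hfg * 9 * H
Water addition = 2442 * 9 * 0.171 = 3758.238 kJ/kg
HHV = 43570 + 3758.238 = 47328.24 kJ/kg


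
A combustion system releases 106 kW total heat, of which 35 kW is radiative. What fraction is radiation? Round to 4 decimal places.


f_rad = Q_rad / Q_total
f_rad = 35 / 106 = 0.3302


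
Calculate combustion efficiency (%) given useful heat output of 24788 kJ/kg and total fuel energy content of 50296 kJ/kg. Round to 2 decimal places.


Efficiency = (Q_useful / Q_fuel) * 100
Efficiency = (24788 / 50296) * 100
Efficiency = 0.4928 * 100 = 49.28%


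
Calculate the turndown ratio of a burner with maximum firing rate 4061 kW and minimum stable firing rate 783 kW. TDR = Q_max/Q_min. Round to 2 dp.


TDR = Q_max / Q_min
TDR = 4061 / 783 = 5.19


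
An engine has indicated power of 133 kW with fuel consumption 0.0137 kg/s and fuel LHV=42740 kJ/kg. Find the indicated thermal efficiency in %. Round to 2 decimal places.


eta_ith = (IP / (mf * LHV)) * 100
Denominator = 0.0137 * 42740 = 585.5380 kW
eta_ith = (133 / 585.5380) * 100 = 22.71%


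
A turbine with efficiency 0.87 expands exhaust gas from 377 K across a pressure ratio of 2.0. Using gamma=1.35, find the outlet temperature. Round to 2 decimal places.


T_out = T_in * (1 - eta * (1 - PR^(-(gamma-1)/gamma)))
Exponent = -(1.35-1)/1.35 = -0.25925926
PR^exp = 2.0^(-0.25925926) = 0.83551680
Factor = 1 - 0.87*(1 - 0.83551680) = 0.85689962
T_out = 377 * 0.85689962 = 323.05 K


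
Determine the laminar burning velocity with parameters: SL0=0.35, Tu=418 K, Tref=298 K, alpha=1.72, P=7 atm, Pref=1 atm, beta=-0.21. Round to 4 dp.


SL = SL0 * (Tu/Tref)^alpha * (P/Pref)^beta
T ratio = 418/298 = 1.40268456
(T ratio)^alpha = 1.40268456^1.72 = 1.789663
(P/Pref)^beta = 7^(-0.21) = 0.664553
SL = 0.35 * 1.789663 * 0.664553 = 0.4163 m/s


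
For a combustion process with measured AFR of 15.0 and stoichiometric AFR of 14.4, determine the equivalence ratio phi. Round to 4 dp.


phi = AFR_stoich / AFR_actual
phi = 14.4 / 15.0 = 0.9600


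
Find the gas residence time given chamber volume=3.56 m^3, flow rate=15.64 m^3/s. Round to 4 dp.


tau = V / Q_flow
tau = 3.56 / 15.64 = 0.2276 s


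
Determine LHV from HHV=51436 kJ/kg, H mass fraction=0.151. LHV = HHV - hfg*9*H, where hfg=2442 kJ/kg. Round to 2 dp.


LHV = HHV - hfg * 9 * H
Water correction = 2442 * 9 * 0.151 = 3318.678 kJ/kg
LHV = 51436 - 3318.678 = 48117.32 kJ/kg


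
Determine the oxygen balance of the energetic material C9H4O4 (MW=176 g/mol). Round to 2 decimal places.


OB = -1600 * (2C + H/2 - O) / MW
Inner = 2*9 + 4/2 - 4 = 16.00
OB = -1600 * 16.00 / 176 = -145.45%


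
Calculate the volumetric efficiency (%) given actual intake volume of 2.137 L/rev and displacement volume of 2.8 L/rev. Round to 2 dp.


eta_v = (V_actual / V_disp) * 100
Ratio = 2.137 / 2.8 = 0.7632
eta_v = 0.7632 * 100 = 76.32%


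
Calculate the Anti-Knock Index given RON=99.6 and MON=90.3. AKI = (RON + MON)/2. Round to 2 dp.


AKI = (RON + MON) / 2
AKI = (99.6 + 90.3) / 2
AKI = 189.9 / 2 = 94.95


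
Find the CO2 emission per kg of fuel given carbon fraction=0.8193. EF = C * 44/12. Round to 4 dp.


EF = C_frac * (M_CO2 / M_C)
EF = 0.8193 * (44/12)
EF = 0.8193 * 3.666667 = 3.0041 kg_CO2/kg_fuel


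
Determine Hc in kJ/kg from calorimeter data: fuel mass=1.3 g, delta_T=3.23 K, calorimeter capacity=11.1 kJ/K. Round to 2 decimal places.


Hc = C_cal * delta_T / m_fuel
Q_released = 11.1 * 3.23 = 35.8530 kJ
m_fuel = 1.3 g = 1.3/1000 kg = 0.001300 kg
Hc = 35.8530 / 0.001300 = 27579.23 kJ/kg


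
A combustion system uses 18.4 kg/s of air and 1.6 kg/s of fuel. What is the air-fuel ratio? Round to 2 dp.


AFR = m_air / m_fuel
AFR = 18.4 / 1.6 = 11.50


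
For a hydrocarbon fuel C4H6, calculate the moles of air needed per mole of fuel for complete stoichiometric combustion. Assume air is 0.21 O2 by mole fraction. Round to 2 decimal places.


Balanced combustion: C4H6 + 5.5 O2 -> 4 CO2 + 3 H2O
O2 needed = C + H/4 = 4 + 6/4 = 5.50 moles
Air moles = O2 / 0.21 = 5.50 / 0.21 = 26.19 moles air


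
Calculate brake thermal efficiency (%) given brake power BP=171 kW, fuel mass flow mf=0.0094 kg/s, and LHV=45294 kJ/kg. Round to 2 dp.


eta_BTE = (BP / (mf * LHV)) * 100
Denominator = 0.0094 * 45294 = 425.7636 kW
eta_BTE = (171 / 425.7636) * 100 = 40.16%


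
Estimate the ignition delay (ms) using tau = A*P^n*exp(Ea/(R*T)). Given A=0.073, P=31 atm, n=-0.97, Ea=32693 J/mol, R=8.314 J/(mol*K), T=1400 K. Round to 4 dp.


tau = A * P^n * exp(Ea/(R*T))
P^n = 31^(-0.97) = 0.03575849
Ea/(R*T) = 32693/(8.314*1400) = 2.808773
exp(Ea/(R*T)) = 16.589559
tau = 0.073 * 0.03575849 * 16.589559 = 0.0433 ms


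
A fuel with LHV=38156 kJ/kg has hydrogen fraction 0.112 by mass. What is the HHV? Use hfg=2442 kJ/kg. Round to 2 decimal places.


HHV = LHV + hfg * 9 * H
Water addition = 2442 * 9 * 0.112 = 2461.536 kJ/kg
HHV = 38156 + 2461.536 = 40617.54 kJ/kg


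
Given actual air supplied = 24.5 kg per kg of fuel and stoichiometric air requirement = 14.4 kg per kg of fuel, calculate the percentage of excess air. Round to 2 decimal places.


Excess air = actual - stoichiometric = 24.5 - 14.4 = 10.10 kg/kg fuel
Excess air % = (excess / stoich) * 100 = (10.10 / 14.4) * 100 = 70.14%


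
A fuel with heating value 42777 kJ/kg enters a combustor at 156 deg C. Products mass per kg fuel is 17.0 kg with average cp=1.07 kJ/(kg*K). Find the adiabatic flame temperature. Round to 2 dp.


T_ad = T_in + Hc / (m_p * cp)
Denominator = 17.0 * 1.07 = 18.1900
Temperature rise = 42777 / 18.1900 = 2351.68 K
T_ad = 156 + 2351.68 = 2507.68 deg C


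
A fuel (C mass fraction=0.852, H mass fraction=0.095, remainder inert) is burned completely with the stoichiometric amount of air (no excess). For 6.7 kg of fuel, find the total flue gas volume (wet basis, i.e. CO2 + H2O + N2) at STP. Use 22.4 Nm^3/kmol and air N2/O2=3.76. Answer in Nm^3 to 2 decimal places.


Per kg fuel: CO2 = (C/12 kmol)*22.4 = (0.852/12)*22.4 = 1.59040 Nm^3
Per kg fuel: H2O = (H/2 kmol)*22.4 = (0.095/2)*22.4 = 1.06400 Nm^3
O2 needed per kg fuel = C/12 + H/4 = 0.852/12 + 0.095/4 = 0.09475000 kmol
Per kg fuel: N2 = O2*3.76*22.4 = 0.09475000*3.76*22.4 = 7.98022 Nm^3
Total per kg = 1.59040 + 1.06400 + 7.98022 = 10.63462 Nm^3
Total = 10.63462 * 6.7 = 71.25 Nm^3


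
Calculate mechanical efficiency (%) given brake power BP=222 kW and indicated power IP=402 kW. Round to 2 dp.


eta_mech = (BP / IP) * 100
Ratio = 222 / 402 = 0.5522
eta_mech = 0.5522 * 100 = 55.22%


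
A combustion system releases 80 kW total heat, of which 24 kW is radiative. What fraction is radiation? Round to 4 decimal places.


f_rad = Q_rad / Q_total
f_rad = 24 / 80 = 0.3000


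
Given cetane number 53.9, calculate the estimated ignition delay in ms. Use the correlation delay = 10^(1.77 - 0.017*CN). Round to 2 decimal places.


delay = 10^(1.77 - 0.017*CN)
Exponent = 1.77 - 0.017*53.9 = 0.8537
delay = 10^0.8537 = 7.14 ms


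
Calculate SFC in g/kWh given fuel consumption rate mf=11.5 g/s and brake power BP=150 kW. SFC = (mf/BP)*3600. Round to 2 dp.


SFC = (mf / BP) * 3600
Rate = 11.5 / 150 = 0.076667 g/(s*kW)
SFC = 0.076667 * 3600 = 276.00 g/kWh


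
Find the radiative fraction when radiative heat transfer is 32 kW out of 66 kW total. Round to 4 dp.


f_rad = Q_rad / Q_total
f_rad = 32 / 66 = 0.4848


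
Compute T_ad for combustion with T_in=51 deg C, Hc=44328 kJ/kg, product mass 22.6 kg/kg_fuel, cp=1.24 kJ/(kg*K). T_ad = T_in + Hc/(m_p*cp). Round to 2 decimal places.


T_ad = T_in + Hc / (m_p * cp)
Denominator = 22.6 * 1.24 = 28.0240
Temperature rise = 44328 / 28.0240 = 1581.79 K
T_ad = 51 + 1581.79 = 1632.79 deg C


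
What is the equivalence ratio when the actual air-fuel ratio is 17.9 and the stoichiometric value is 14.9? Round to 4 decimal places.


phi = AFR_stoich / AFR_actual
phi = 14.9 / 17.9 = 0.8324


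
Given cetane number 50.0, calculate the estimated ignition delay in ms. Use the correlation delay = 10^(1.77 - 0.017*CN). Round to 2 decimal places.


delay = 10^(1.77 - 0.017*CN)
Exponent = 1.77 - 0.017*50.0 = 0.9200
delay = 10^0.9200 = 8.32 ms


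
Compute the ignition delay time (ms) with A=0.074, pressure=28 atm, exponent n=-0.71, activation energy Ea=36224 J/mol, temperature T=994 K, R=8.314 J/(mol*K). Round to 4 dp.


tau = A * P^n * exp(Ea/(R*T))
P^n = 28^(-0.71) = 0.09386805
Ea/(R*T) = 36224/(8.314*994) = 4.383288
exp(Ea/(R*T)) = 80.100968
tau = 0.074 * 0.09386805 * 80.100968 = 0.5564 ms


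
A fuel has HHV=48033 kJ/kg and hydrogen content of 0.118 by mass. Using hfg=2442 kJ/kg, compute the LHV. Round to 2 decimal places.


LHV = HHV - hfg * 9 * H
Water correction = 2442 * 9 * 0.118 = 2593.404 kJ/kg
LHV = 48033 - 2593.404 = 45439.60 kJ/kg


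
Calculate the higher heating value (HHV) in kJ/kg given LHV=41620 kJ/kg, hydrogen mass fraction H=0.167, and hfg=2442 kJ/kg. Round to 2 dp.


HHV = LHV + hfg * 9 * H
Water addition = 2442 * 9 * 0.167 = 3670.326 kJ/kg
HHV = 41620 + 3670.326 = 45290.33 kJ/kg


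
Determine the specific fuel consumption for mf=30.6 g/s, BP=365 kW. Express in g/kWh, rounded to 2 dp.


SFC = (mf / BP) * 3600
Rate = 30.6 / 365 = 0.083836 g/(s*kW)
SFC = 0.083836 * 3600 = 301.81 g/kWh


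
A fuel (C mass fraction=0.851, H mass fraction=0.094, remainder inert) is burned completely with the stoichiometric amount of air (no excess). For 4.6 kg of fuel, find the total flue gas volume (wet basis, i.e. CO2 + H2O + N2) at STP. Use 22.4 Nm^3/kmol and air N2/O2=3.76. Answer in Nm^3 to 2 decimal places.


Per kg fuel: CO2 = (C/12 kmol)*22.4 = (0.851/12)*22.4 = 1.58853 Nm^3
Per kg fuel: H2O = (H/2 kmol)*22.4 = (0.094/2)*22.4 = 1.05280 Nm^3
O2 needed per kg fuel = C/12 + H/4 = 0.851/12 + 0.094/4 = 0.09441667 kmol
Per kg fuel: N2 = O2*3.76*22.4 = 0.09441667*3.76*22.4 = 7.95215 Nm^3
Total per kg = 1.58853 + 1.05280 + 7.95215 = 10.59348 Nm^3
Total = 10.59348 * 4.6 = 48.73 Nm^3


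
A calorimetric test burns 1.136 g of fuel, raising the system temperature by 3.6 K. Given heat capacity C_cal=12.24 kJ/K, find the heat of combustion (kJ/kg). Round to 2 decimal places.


Hc = C_cal * delta_T / m_fuel
Q_released = 12.24 * 3.6 = 44.0640 kJ
m_fuel = 1.136 g = 1.136/1000 kg = 0.001136 kg
Hc = 44.0640 / 0.001136 = 38788.73 kJ/kg


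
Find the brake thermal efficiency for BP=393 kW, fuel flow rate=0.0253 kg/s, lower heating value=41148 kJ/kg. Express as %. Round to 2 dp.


eta_BTE = (BP / (mf * LHV)) * 100
Denominator = 0.0253 * 41148 = 1041.0444 kW
eta_BTE = (393 / 1041.0444) * 100 = 37.75%


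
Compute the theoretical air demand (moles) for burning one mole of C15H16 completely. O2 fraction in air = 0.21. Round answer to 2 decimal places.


Balanced combustion: C15H16 + 19 O2 -> 15 CO2 + 8 H2O
O2 needed = C + H/4 = 15 + 16/4 = 19.00 moles
Air moles = O2 / 0.21 = 19.00 / 0.21 = 90.48 moles air


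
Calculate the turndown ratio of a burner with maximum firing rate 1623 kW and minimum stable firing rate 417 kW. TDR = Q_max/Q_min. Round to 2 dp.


TDR = Q_max / Q_min
TDR = 1623 / 417 = 3.89


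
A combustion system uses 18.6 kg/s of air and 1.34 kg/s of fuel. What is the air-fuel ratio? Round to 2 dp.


AFR = m_air / m_fuel
AFR = 18.6 / 1.34 = 13.88


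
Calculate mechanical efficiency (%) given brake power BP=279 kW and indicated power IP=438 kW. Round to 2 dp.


eta_mech = (BP / IP) * 100
Ratio = 279 / 438 = 0.6370
eta_mech = 0.6370 * 100 = 63.70%


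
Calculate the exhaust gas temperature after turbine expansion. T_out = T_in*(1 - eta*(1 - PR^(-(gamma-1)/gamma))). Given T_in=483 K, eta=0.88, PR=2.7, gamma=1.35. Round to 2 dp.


T_out = T_in * (1 - eta * (1 - PR^(-(gamma-1)/gamma)))
Exponent = -(1.35-1)/1.35 = -0.25925926
PR^exp = 2.7^(-0.25925926) = 0.77297411
Factor = 1 - 0.88*(1 - 0.77297411) = 0.80021722
T_out = 483 * 0.80021722 = 386.50 K


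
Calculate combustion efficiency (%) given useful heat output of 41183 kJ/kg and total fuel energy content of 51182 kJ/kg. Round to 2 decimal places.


Efficiency = (Q_useful / Q_fuel) * 100
Efficiency = (41183 / 51182) * 100
Efficiency = 0.8046 * 100 = 80.46%


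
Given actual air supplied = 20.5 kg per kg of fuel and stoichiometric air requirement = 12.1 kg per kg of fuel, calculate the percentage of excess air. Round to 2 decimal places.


Excess air = actual - stoichiometric = 20.5 - 12.1 = 8.40 kg/kg fuel
Excess air % = (excess / stoich) * 100 = (8.40 / 12.1) * 100 = 69.42%


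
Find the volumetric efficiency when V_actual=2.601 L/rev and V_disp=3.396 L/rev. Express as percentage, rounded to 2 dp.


eta_v = (V_actual / V_disp) * 100
Ratio = 2.601 / 3.396 = 0.7659
eta_v = 0.7659 * 100 = 76.59%


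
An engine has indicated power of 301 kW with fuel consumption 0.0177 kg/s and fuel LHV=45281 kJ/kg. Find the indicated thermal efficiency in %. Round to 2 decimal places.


eta_ith = (IP / (mf * LHV)) * 100
Denominator = 0.0177 * 45281 = 801.4737 kW
eta_ith = (301 / 801.4737) * 100 = 37.56%


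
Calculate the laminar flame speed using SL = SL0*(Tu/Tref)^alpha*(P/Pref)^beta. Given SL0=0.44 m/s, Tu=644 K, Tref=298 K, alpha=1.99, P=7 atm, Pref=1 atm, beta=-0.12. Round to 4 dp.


SL = SL0 * (Tu/Tref)^alpha * (P/Pref)^beta
T ratio = 644/298 = 2.16107383
(T ratio)^alpha = 2.16107383^1.99 = 4.634389
(P/Pref)^beta = 7^(-0.12) = 0.791750
SL = 0.44 * 4.634389 * 0.791750 = 1.6145 m/s


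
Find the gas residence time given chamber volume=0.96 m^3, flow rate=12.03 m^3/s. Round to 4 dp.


tau = V / Q_flow
tau = 0.96 / 12.03 = 0.0798 s


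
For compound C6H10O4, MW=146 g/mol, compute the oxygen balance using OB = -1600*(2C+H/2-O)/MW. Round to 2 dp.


OB = -1600 * (2C + H/2 - O) / MW
Inner = 2*6 + 10/2 - 4 = 13.00
OB = -1600 * 13.00 / 146 = -142.47%


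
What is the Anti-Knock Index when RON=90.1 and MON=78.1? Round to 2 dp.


AKI = (RON + MON) / 2
AKI = (90.1 + 78.1) / 2
AKI = 168.2 / 2 = 84.10


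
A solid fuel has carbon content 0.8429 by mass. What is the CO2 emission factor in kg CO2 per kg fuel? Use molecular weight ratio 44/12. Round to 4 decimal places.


EF = C_frac * (M_CO2 / M_C)
EF = 0.8429 * (44/12)
EF = 0.8429 * 3.666667 = 3.0906 kg_CO2/kg_fuel


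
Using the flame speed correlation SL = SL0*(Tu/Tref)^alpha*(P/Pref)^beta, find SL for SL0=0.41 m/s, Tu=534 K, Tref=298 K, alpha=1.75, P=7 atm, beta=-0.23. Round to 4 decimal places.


SL = SL0 * (Tu/Tref)^alpha * (P/Pref)^beta
T ratio = 534/298 = 1.79194631
(T ratio)^alpha = 1.79194631^1.75 = 2.775356
(P/Pref)^beta = 7^(-0.23) = 0.639186
SL = 0.41 * 2.775356 * 0.639186 = 0.7273 m/s


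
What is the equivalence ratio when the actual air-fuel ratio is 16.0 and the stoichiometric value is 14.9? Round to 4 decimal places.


phi = AFR_stoich / AFR_actual
phi = 14.9 / 16.0 = 0.9313


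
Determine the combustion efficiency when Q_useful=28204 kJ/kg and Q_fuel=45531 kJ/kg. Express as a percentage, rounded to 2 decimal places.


Efficiency = (Q_useful / Q_fuel) * 100
Efficiency = (28204 / 45531) * 100
Efficiency = 0.6194 * 100 = 61.94%


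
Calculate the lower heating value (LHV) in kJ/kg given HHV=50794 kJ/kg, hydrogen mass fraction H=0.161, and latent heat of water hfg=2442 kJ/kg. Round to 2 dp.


LHV = HHV - hfg * 9 * H
Water correction = 2442 * 9 * 0.161 = 3538.458 kJ/kg
LHV = 50794 - 3538.458 = 47255.54 kJ/kg


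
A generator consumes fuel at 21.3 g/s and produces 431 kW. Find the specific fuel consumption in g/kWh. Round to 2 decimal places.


SFC = (mf / BP) * 3600
Rate = 21.3 / 431 = 0.049420 g/(s*kW)
SFC = 0.049420 * 3600 = 177.91 g/kWh


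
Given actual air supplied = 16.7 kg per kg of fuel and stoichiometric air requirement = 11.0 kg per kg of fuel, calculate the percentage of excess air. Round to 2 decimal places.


Excess air = actual - stoichiometric = 16.7 - 11.0 = 5.70 kg/kg fuel
Excess air % = (excess / stoich) * 100 = (5.70 / 11.0) * 100 = 51.82%


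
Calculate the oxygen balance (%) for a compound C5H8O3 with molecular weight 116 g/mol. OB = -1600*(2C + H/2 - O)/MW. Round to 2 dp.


OB = -1600 * (2C + H/2 - O) / MW
Inner = 2*5 + 8/2 - 3 = 11.00
OB = -1600 * 11.00 / 116 = -151.72%


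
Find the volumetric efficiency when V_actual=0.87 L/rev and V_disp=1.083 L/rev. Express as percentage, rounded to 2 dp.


eta_v = (V_actual / V_disp) * 100
Ratio = 0.87 / 1.083 = 0.8033
eta_v = 0.8033 * 100 = 80.33%


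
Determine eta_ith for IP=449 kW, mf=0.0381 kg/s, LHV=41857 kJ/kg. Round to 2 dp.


eta_ith = (IP / (mf * LHV)) * 100
Denominator = 0.0381 * 41857 = 1594.7517 kW
eta_ith = (449 / 1594.7517) * 100 = 28.15%


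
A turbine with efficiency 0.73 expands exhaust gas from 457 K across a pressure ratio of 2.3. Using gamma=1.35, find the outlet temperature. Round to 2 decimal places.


T_out = T_in * (1 - eta * (1 - PR^(-(gamma-1)/gamma)))
Exponent = -(1.35-1)/1.35 = -0.25925926
PR^exp = 2.3^(-0.25925926) = 0.80578413
Factor = 1 - 0.73*(1 - 0.80578413) = 0.85822241
T_out = 457 * 0.85822241 = 392.21 K


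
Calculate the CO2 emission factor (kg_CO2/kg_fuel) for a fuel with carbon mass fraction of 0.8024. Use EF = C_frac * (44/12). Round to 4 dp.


EF = C_frac * (M_CO2 / M_C)
EF = 0.8024 * (44/12)
EF = 0.8024 * 3.666667 = 2.9421 kg_CO2/kg_fuel


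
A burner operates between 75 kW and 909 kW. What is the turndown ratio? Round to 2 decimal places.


TDR = Q_max / Q_min
TDR = 909 / 75 = 12.12


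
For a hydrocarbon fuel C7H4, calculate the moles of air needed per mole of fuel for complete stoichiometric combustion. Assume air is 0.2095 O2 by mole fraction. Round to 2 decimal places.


Balanced combustion: C7H4 + 8 O2 -> 7 CO2 + 2 H2O
O2 needed = C + H/4 = 7 + 4/4 = 8.00 moles
Air moles = O2 / 0.2095 = 8.00 / 0.2095 = 38.19 moles air


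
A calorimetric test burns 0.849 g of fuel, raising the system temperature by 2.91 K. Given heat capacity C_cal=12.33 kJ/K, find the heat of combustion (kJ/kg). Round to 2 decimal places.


Hc = C_cal * delta_T / m_fuel
Q_released = 12.33 * 2.91 = 35.8803 kJ
m_fuel = 0.849 g = 0.849/1000 kg = 0.000849 kg
Hc = 35.8803 / 0.000849 = 42261.84 kJ/kg


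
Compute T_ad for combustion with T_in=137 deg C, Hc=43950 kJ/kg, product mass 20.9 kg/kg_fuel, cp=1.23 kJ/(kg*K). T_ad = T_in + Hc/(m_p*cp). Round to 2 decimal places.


T_ad = T_in + Hc / (m_p * cp)
Denominator = 20.9 * 1.23 = 25.7070
Temperature rise = 43950 / 25.7070 = 1709.65 K
T_ad = 137 + 1709.65 = 1846.65 deg C


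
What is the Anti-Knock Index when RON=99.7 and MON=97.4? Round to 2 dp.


AKI = (RON + MON) / 2
AKI = (99.7 + 97.4) / 2
AKI = 197.1 / 2 = 98.55


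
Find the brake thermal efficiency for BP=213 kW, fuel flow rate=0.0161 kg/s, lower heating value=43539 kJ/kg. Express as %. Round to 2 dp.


eta_BTE = (BP / (mf * LHV)) * 100
Denominator = 0.0161 * 43539 = 700.9779 kW
eta_BTE = (213 / 700.9779) * 100 = 30.39%


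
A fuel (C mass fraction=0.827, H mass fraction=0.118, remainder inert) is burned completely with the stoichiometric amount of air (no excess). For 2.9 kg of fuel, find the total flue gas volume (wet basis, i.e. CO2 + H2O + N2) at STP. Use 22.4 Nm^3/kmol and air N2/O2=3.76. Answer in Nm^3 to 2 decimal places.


Per kg fuel: CO2 = (C/12 kmol)*22.4 = (0.827/12)*22.4 = 1.54373 Nm^3
Per kg fuel: H2O = (H/2 kmol)*22.4 = (0.118/2)*22.4 = 1.32160 Nm^3
O2 needed per kg fuel = C/12 + H/4 = 0.827/12 + 0.118/4 = 0.09841667 kmol
Per kg fuel: N2 = O2*3.76*22.4 = 0.09841667*3.76*22.4 = 8.28905 Nm^3
Total per kg = 1.54373 + 1.32160 + 8.28905 = 11.15438 Nm^3
Total = 11.15438 * 2.9 = 32.35 Nm^3


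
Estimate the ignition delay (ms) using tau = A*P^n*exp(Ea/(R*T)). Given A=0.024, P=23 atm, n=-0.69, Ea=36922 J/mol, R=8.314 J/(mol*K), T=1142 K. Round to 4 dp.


tau = A * P^n * exp(Ea/(R*T))
P^n = 23^(-0.69) = 0.11492322
Ea/(R*T) = 36922/(8.314*1142) = 3.888742
exp(Ea/(R*T)) = 48.849379
tau = 0.024 * 0.11492322 * 48.849379 = 0.1347 ms


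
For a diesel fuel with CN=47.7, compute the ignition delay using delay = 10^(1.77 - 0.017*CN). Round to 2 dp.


delay = 10^(1.77 - 0.017*CN)
Exponent = 1.77 - 0.017*47.7 = 0.9591
delay = 10^0.9591 = 9.10 ms


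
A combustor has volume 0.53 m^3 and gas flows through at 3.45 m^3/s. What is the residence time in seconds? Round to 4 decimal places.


tau = V / Q_flow
tau = 0.53 / 3.45 = 0.1536 s


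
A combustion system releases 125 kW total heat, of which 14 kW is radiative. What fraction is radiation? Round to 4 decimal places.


f_rad = Q_rad / Q_total
f_rad = 14 / 125 = 0.1120


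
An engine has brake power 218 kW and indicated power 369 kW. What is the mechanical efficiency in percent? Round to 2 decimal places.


eta_mech = (BP / IP) * 100
Ratio = 218 / 369 = 0.5908
eta_mech = 0.5908 * 100 = 59.08%


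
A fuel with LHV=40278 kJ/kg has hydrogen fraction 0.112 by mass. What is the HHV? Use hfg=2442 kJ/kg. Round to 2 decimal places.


HHV = LHV + hfg * 9 * H
Water addition = 2442 * 9 * 0.112 = 2461.536 kJ/kg
HHV = 40278 + 2461.536 = 42739.54 kJ/kg


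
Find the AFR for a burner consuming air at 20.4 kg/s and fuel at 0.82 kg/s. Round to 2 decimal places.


AFR = m_air / m_fuel
AFR = 20.4 / 0.82 = 24.88


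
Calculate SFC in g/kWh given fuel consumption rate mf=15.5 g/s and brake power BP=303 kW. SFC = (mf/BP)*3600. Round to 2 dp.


SFC = (mf / BP) * 3600
Rate = 15.5 / 303 = 0.051155 g/(s*kW)
SFC = 0.051155 * 3600 = 184.16 g/kWh


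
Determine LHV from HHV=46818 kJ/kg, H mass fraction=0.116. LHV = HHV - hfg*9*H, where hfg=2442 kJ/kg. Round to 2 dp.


LHV = HHV - hfg * 9 * H
Water correction = 2442 * 9 * 0.116 = 2549.448 kJ/kg
LHV = 46818 - 2549.448 = 44268.55 kJ/kg


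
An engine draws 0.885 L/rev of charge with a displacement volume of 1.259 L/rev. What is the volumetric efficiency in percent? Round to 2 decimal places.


eta_v = (V_actual / V_disp) * 100
Ratio = 0.885 / 1.259 = 0.7029
eta_v = 0.7029 * 100 = 70.29%


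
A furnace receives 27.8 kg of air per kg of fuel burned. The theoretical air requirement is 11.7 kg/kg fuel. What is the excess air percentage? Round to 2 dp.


Excess air = actual - stoichiometric = 27.8 - 11.7 = 16.10 kg/kg fuel
Excess air % = (excess / stoich) * 100 = (16.10 / 11.7) * 100 = 137.61%


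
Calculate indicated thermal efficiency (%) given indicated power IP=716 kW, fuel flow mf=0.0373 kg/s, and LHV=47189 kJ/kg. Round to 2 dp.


eta_ith = (IP / (mf * LHV)) * 100
Denominator = 0.0373 * 47189 = 1760.1497 kW
eta_ith = (716 / 1760.1497) * 100 = 40.68%


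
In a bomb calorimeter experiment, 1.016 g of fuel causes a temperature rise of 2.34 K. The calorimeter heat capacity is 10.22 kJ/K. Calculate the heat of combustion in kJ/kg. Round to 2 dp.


Hc = C_cal * delta_T / m_fuel
Q_released = 10.22 * 2.34 = 23.9148 kJ
m_fuel = 1.016 g = 1.016/1000 kg = 0.001016 kg
Hc = 23.9148 / 0.001016 = 23538.19 kJ/kg


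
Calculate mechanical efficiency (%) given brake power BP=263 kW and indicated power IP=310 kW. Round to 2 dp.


eta_mech = (BP / IP) * 100
Ratio = 263 / 310 = 0.8484
eta_mech = 0.8484 * 100 = 84.84%


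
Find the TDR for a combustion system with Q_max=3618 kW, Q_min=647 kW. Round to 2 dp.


TDR = Q_max / Q_min
TDR = 3618 / 647 = 5.59


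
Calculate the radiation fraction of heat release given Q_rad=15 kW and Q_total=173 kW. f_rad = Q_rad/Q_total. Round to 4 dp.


f_rad = Q_rad / Q_total
f_rad = 15 / 173 = 0.0867


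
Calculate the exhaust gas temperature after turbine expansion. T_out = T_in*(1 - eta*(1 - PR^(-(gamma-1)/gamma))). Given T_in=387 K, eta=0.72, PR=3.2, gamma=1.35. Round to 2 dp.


T_out = T_in * (1 - eta * (1 - PR^(-(gamma-1)/gamma)))
Exponent = -(1.35-1)/1.35 = -0.25925926
PR^exp = 3.2^(-0.25925926) = 0.73966521
Factor = 1 - 0.72*(1 - 0.73966521) = 0.81255895
T_out = 387 * 0.81255895 = 314.46 K


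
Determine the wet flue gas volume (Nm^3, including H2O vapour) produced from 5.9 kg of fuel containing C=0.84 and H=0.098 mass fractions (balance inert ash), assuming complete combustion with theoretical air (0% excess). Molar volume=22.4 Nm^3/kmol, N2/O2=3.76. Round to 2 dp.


Per kg fuel: CO2 = (C/12 kmol)*22.4 = (0.84/12)*22.4 = 1.56800 Nm^3
Per kg fuel: H2O = (H/2 kmol)*22.4 = (0.098/2)*22.4 = 1.09760 Nm^3
O2 needed per kg fuel = C/12 + H/4 = 0.84/12 + 0.098/4 = 0.09450000 kmol
Per kg fuel: N2 = O2*3.76*22.4 = 0.09450000*3.76*22.4 = 7.95917 Nm^3
Total per kg = 1.56800 + 1.09760 + 7.95917 = 10.62477 Nm^3
Total = 10.62477 * 5.9 = 62.69 Nm^3


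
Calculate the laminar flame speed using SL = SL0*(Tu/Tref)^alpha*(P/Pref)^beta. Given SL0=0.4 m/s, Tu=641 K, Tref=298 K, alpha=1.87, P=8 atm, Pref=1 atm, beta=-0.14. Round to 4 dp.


SL = SL0 * (Tu/Tref)^alpha * (P/Pref)^beta
T ratio = 641/298 = 2.15100671
(T ratio)^alpha = 2.15100671^1.87 = 4.188322
(P/Pref)^beta = 8^(-0.14) = 0.747425
SL = 0.4 * 4.188322 * 0.747425 = 1.2522 m/s
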